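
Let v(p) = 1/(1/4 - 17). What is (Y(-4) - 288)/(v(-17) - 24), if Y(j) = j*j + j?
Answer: 4623/403 ≈ 11.471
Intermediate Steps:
v(p) = -4/67 (v(p) = 1/(1/4 - 17) = 1/(-67/4) = -4/67)
Y(j) = j + j**2 (Y(j) = j**2 + j = j + j**2)
(Y(-4) - 288)/(v(-17) - 24) = (-4*(1 - 4) - 288)/(-4/67 - 24) = (-4*(-3) - 288)/(-1612/67) = (12 - 288)*(-67/1612) = -276*(-67/1612) = 4623/403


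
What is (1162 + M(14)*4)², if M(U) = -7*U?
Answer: 592900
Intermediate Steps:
(1162 + M(14)*4)² = (1162 - 7*14*4)² = (1162 - 98*4)² = (1162 - 392)² = 770² = 592900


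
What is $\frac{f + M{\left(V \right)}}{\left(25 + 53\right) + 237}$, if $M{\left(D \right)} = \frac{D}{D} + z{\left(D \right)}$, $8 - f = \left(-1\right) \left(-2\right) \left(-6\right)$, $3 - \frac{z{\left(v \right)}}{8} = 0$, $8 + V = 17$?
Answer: $\frac{1}{7} \approx 0.14286$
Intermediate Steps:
$V = 9$ ($V = -8 + 17 = 9$)
$z{\left(v \right)} = 24$ ($z{\left(v \right)} = 24 - 0 = 24 + 0 = 24$)
$f = 20$ ($f = 8 - \left(-1\right) \left(-2\right) \left(-6\right) = 8 - 2 \left(-6\right) = 8 - -12 = 8 + 12 = 20$)
$M{\left(D \right)} = 25$ ($M{\left(D \right)} = \frac{D}{D} + 24 = 1 + 24 = 25$)
$\frac{f + M{\left(V \right)}}{\left(25 + 53\right) + 237} = \frac{20 + 25}{\left(25 + 53\right) + 237} = \frac{45}{78 + 237} = \frac{45}{315} = 45 \cdot \frac{1}{315} = \frac{1}{7}$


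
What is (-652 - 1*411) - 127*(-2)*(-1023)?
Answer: -260905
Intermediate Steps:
(-652 - 1*411) - 127*(-2)*(-1023) = (-652 - 411) + 254*(-1023) = -1063 - 259842 = -260905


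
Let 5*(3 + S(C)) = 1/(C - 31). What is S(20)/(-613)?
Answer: 166/33715 ≈ 0.0049236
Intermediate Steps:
S(C) = -3 + 1/(5*(-31 + C)) (S(C) = -3 + 1/(5*(C - 31)) = -3 + 1/(5*(-31 + C)))
S(20)/(-613) = ((466 - 15*20)/(5*(-31 + 20)))/(-613) = ((⅕)*(466 - 300)/(-11))*(-1/613) = ((⅕)*(-1/11)*166)*(-1/613) = -166/55*(-1/613) = 166/33715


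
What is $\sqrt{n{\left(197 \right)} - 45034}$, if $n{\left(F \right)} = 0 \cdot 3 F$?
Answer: $i \sqrt{45034} \approx 212.21 i$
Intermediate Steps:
$n{\left(F \right)} = 0$ ($n{\left(F \right)} = 0 F = 0$)
$\sqrt{n{\left(197 \right)} - 45034} = \sqrt{0 - 45034} = \sqrt{-45034} = i \sqrt{45034}$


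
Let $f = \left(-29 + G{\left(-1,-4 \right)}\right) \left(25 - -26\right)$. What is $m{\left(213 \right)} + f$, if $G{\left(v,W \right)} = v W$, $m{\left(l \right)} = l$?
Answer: $-1062$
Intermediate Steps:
$G{\left(v,W \right)} = W v$
$f = -1275$ ($f = \left(-29 - -4\right) \left(25 - -26\right) = \left(-29 + 4\right) \left(25 + 26\right) = \left(-25\right) 51 = -1275$)
$m{\left(213 \right)} + f = 213 - 1275 = -1062$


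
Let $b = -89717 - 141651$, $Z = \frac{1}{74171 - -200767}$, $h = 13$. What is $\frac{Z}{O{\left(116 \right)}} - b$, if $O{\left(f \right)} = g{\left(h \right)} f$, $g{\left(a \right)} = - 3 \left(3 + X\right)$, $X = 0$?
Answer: $\frac{66410776812095}{287035272} \approx 2.3137 \cdot 10^{5}$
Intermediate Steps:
$Z = \frac{1}{274938}$ ($Z = \frac{1}{74171 + 200767} = \frac{1}{274938} \approx 3.6372 \cdot 10^{-6}$)
$g{\left(a \right)} = -9$ ($g{\left(a \right)} = - 3 \left(3 + 0\right) = \left(-3\right) 3 = -9$)
$O{\left(f \right)} = - 9 f$
$b = -231368$
$\frac{Z}{O{\left(116 \right)}} - b = \frac{1}{274938 \left(\left(-9\right) 116\right)} - -231368 = \frac{1}{274938 \left(-1044\right)} + 231368 = \frac{1}{274938} \left(- \frac{1}{1044}\right) + 231368 = - \frac{1}{287035272} + 231368 = \frac{66410776812095}{287035272}$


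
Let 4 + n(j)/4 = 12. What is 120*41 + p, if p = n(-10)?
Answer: 4952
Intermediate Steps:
n(j) = 32 (n(j) = -16 + 4*12 = -16 + 48 = 32)
p = 32
120*41 + p = 120*41 + 32 = 4920 + 32 = 4952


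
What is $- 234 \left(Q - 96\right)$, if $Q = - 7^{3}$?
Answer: $102726$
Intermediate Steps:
$Q = -343$ ($Q = \left(-1\right) 343 = -343$)
$- 234 \left(Q - 96\right) = - 234 \left(-343 - 96\right) = \left(-234\right) \left(-439\right) = 102726$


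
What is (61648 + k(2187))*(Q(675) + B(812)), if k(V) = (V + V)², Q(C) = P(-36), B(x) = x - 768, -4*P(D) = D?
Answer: 1017256772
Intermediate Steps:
P(D) = -D/4
B(x) = -768 + x
Q(C) = 9 (Q(C) = -¼*(-36) = 9)
k(V) = 4*V² (k(V) = (2*V)² = 4*V²)
(61648 + k(2187))*(Q(675) + B(812)) = (61648 + 4*2187²)*(9 + (-768 + 812)) = (61648 + 4*4782969)*(9 + 44) = (61648 + 19131876)*53 = 19193524*53 = 1017256772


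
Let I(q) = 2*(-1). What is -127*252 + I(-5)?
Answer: -32006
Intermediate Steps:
I(q) = -2
-127*252 + I(-5) = -127*252 - 2 = -32004 - 2 = -32006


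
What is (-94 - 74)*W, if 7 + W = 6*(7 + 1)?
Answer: -6888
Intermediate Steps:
W = 41 (W = -7 + 6*(7 + 1) = -7 + 6*8 = -7 + 48 = 41)
(-94 - 74)*W = (-94 - 74)*41 = -168*41 = -6888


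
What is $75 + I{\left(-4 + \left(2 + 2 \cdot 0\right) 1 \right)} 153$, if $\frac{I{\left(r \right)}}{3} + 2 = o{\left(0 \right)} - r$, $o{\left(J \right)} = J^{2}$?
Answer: $75$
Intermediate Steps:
$I{\left(r \right)} = -6 - 3 r$ ($I{\left(r \right)} = -6 + 3 \left(0^{2} - r\right) = -6 + 3 \left(0 - r\right) = -6 + 3 \left(- r\right) = -6 - 3 r$)
$75 + I{\left(-4 + \left(2 + 2 \cdot 0\right) 1 \right)} 153 = 75 + \left(-6 - 3 \left(-4 + \left(2 + 2 \cdot 0\right) 1\right)\right) 153 = 75 + \left(-6 - 3 \left(-4 + \left(2 + 0\right) 1\right)\right) 153 = 75 + \left(-6 - 3 \left(-4 + 2 \cdot 1\right)\right) 153 = 75 + \left(-6 - 3 \left(-4 + 2\right)\right) 153 = 75 + \left(-6 - -6\right) 153 = 75 + \left(-6 + 6\right) 153 = 75 + 0 \cdot 153 = 75 + 0 = 75$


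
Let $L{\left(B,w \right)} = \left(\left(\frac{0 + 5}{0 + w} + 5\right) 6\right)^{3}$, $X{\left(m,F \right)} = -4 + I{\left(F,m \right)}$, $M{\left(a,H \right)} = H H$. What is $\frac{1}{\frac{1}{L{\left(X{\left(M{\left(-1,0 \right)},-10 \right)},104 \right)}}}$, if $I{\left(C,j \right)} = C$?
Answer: $\frac{3906984375}{140608} \approx 27786.0$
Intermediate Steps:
$M{\left(a,H \right)} = H^{2}$
$X{\left(m,F \right)} = -4 + F$
$L{\left(B,w \right)} = \left(30 + \frac{30}{w}\right)^{3}$ ($L{\left(B,w \right)} = \left(\left(\frac{5}{w} + 5\right) 6\right)^{3} = \left(\left(5 + \frac{5}{w}\right) 6\right)^{3} = \left(30 + \frac{30}{w}\right)^{3}$)
$\frac{1}{\frac{1}{L{\left(X{\left(M{\left(-1,0 \right)},-10 \right)},104 \right)}}} = \frac{1}{\frac{1}{27000 \cdot \frac{1}{1124864} \left(1 + 104\right)^{3}}} = \frac{1}{\frac{1}{27000 \cdot \frac{1}{1124864} \cdot 105^{3}}} = \frac{1}{\frac{1}{27000 \cdot \frac{1}{1124864} \cdot 1157625}} = \frac{1}{\frac{1}{\frac{3906984375}{140608}}} = \frac{1}{\frac{140608}{3906984375}} = \frac{3906984375}{140608}$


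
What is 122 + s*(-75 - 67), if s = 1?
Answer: -20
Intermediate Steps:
122 + s*(-75 - 67) = 122 + 1*(-75 - 67) = 122 + 1*(-142) = 122 - 142 = -20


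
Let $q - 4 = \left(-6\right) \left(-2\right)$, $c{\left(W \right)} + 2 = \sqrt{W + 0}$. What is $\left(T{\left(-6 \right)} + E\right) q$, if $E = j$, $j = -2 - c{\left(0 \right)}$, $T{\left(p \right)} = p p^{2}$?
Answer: $-3456$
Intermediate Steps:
$c{\left(W \right)} = -2 + \sqrt{W}$ ($c{\left(W \right)} = -2 + \sqrt{W + 0} = -2 + \sqrt{W}$)
$T{\left(p \right)} = p^{3}$
$q = 16$ ($q = 4 - -12 = 4 + 12 = 16$)
$j = 0$ ($j = -2 - \left(-2 + \sqrt{0}\right) = -2 - \left(-2 + 0\right) = -2 - -2 = -2 + 2 = 0$)
$E = 0$
$\left(T{\left(-6 \right)} + E\right) q = \left(\left(-6\right)^{3} + 0\right) 16 = \left(-216 + 0\right) 16 = \left(-216\right) 16 = -3456$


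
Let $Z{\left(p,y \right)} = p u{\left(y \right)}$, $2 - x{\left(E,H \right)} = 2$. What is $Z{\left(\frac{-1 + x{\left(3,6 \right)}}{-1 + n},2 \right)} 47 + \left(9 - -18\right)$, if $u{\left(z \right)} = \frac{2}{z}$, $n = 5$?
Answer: $\frac{61}{4} \approx 15.25$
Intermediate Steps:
$x{\left(E,H \right)} = 0$ ($x{\left(E,H \right)} = 2 - 2 = 0$)
$Z{\left(p,y \right)} = \frac{2 p}{y}$ ($Z{\left(p,y \right)} = p \frac{2}{y} = \frac{2 p}{y}$)
$Z{\left(\frac{-1 + x{\left(3,6 \right)}}{-1 + n},2 \right)} 47 + \left(9 - -18\right) = \frac{2 \frac{-1 + 0}{-1 + 5}}{2} \cdot 47 + \left(9 - -18\right) = 2 \left(- \frac{1}{4}\right) \frac{1}{2} \cdot 47 + \left(9 + 18\right) = 2 \left(\left(-1\right) \frac{1}{4}\right) \frac{1}{2} \cdot 47 + 27 = 2 \left(- \frac{1}{4}\right) \frac{1}{2} \cdot 47 + 27 = \left(- \frac{1}{4}\right) 47 + 27 = - \frac{47}{4} + 27 = \frac{61}{4}$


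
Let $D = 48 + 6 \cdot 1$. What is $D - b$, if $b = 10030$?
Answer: $-9976$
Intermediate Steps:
$D = 54$ ($D = 48 + 6 = 54$)
$D - b = 54 - 10030 = -9976$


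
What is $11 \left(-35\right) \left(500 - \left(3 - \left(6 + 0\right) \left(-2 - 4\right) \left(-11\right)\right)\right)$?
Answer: $-343805$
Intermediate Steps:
$11 \left(-35\right) \left(500 - \left(3 - \left(6 + 0\right) \left(-2 - 4\right) \left(-11\right)\right)\right) = - 385 \left(500 - \left(3 - 6 \left(-6\right) \left(-11\right)\right)\right) = - 385 \left(500 - -393\right) = - 385 \left(500 + \left(-3 + 396\right)\right) = - 385 \left(500 + 393\right) = \left(-385\right) 893 = -343805$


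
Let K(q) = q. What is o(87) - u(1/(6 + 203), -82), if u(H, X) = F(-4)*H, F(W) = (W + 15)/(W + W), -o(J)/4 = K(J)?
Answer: -52895/152 ≈ -347.99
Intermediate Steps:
o(J) = -4*J
F(W) = (15 + W)/(2*W) (F(W) = (15 + W)/((2*W)) = (15 + W)*(1/(2*W)) = (15 + W)/(2*W))
u(H, X) = -11*H/8 (u(H, X) = ((½)*(15 - 4)/(-4))*H = ((½)*(-¼)*11)*H = -11*H/8)
o(87) - u(1/(6 + 203), -82) = -4*87 - (-11)/(8*(6 + 203)) = -348 - (-11)/(8*209) = -348 - 1*(-1/152) = -348 + 1/152 = -52895/152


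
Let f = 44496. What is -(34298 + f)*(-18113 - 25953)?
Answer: 3472136404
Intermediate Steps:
-(34298 + f)*(-18113 - 25953) = -(34298 + 44496)*(-18113 - 25953) = -78794*(-44066) = -1*(-3472136404) = 3472136404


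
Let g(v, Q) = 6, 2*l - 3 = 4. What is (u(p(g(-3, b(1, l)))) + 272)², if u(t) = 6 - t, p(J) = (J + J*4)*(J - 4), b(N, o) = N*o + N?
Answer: 47524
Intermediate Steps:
l = 7/2 (l = 3/2 + (½)*4 = 3/2 + 2 = 7/2 ≈ 3.5000)
b(N, o) = N + N*o
p(J) = 5*J*(-4 + J) (p(J) = (J + 4*J)*(-4 + J) = (5*J)*(-4 + J) = 5*J*(-4 + J))
(u(p(g(-3, b(1, l)))) + 272)² = ((6 - 5*6*(-4 + 6)) + 272)² = ((6 - 5*6*2) + 272)² = ((6 - 1*60) + 272)² = ((6 - 60) + 272)² = (-54 + 272)² = 218² = 47524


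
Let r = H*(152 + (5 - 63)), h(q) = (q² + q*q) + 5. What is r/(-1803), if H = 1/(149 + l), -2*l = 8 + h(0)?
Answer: -188/513855 ≈ -0.00036586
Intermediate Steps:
h(q) = 5 + 2*q² (h(q) = (q² + q²) + 5 = 2*q² + 5 = 5 + 2*q²)
l = -13/2 (l = -(8 + (5 + 2*0²))/2 = -(8 + (5 + 2*0))/2 = -(8 + (5 + 0))/2 = -(8 + 5)/2 = -½*13 = -13/2 ≈ -6.5000)
H = 2/285 (H = 1/(149 - 13/2) = 1/(285/2) = 2/285 ≈ 0.0070175)
r = 188/285 (r = 2*(152 + (5 - 63))/285 = 2*(152 - 58)/285 = (2/285)*94 = 188/285 ≈ 0.65965)
r/(-1803) = (188/285)/(-1803) = (188/285)*(-1/1803) = -188/513855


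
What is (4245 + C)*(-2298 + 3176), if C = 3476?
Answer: 6779038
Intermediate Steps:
(4245 + C)*(-2298 + 3176) = (4245 + 3476)*(-2298 + 3176) = 7721*878 = 6779038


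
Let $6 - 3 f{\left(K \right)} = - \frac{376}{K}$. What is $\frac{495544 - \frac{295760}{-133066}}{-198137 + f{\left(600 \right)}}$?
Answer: $- \frac{927286223400}{370757870353} \approx -2.5011$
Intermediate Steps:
$f{\left(K \right)} = 2 + \frac{376}{3 K}$ ($f{\left(K \right)} = 2 - \frac{\left(-376\right) \frac{1}{K}}{3} = 2 + \frac{376}{3 K}$)
$\frac{495544 - \frac{295760}{-133066}}{-198137 + f{\left(600 \right)}} = \frac{495544 - \frac{295760}{-133066}}{-198137 + \left(2 + \frac{376}{3 \cdot 600}\right)} = \frac{495544 - - \frac{147880}{66533}}{-198137 + \left(2 + \frac{376}{3} \cdot \frac{1}{600}\right)} = \frac{495544 + \frac{147880}{66533}}{-198137 + \left(2 + \frac{47}{225}\right)} = \frac{32970176832}{66533 \left(-198137 + \frac{497}{225}\right)} = \frac{32970176832}{66533 \left(- \frac{44580328}{225}\right)} = \frac{32970176832}{66533} \left(- \frac{225}{44580328}\right) = - \frac{927286223400}{370757870353}$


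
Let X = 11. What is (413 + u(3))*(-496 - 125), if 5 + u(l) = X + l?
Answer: -262062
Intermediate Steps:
u(l) = 6 + l (u(l) = -5 + (11 + l) = 6 + l)
(413 + u(3))*(-496 - 125) = (413 + (6 + 3))*(-496 - 125) = (413 + 9)*(-621) = 422*(-621) = -262062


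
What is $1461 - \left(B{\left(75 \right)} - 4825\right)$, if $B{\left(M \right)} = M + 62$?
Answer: $6149$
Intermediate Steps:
$B{\left(M \right)} = 62 + M$
$1461 - \left(B{\left(75 \right)} - 4825\right) = 1461 - \left(\left(62 + 75\right) - 4825\right) = 1461 - \left(137 - 4825\right) = 1461 - -4688 = 1461 + 4688 = 6149$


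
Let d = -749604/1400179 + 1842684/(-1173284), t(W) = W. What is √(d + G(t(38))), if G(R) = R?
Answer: √6054475443172020555628091/410701904459 ≈ 5.9912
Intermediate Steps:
d = -864896454993/410701904459 (d = -749604*1/1400179 + 1842684*(-1/1173284) = -749604/1400179 - 460671/293321 = -864896454993/410701904459 ≈ -2.1059)
√(d + G(t(38))) = √(-864896454993/410701904459 + 38) = √(14741775914449/410701904459) = √6054475443172020555628091/410701904459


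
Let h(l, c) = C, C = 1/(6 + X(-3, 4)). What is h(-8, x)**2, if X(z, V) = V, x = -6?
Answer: 1/100 ≈ 0.010000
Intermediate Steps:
C = 1/10 (C = 1/(6 + 4) = 1/10 ≈ 0.10000)
h(l, c) = 1/10
h(-8, x)**2 = (1/10)**2 = 1/100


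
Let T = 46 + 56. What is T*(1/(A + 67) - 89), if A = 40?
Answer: -971244/107 ≈ -9077.0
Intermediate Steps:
T = 102
T*(1/(A + 67) - 89) = 102*(1/(40 + 67) - 89) = 102*(1/107 - 89) = 102*(-9522/107) = -971244/107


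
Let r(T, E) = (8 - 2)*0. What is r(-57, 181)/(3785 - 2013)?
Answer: 0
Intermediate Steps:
r(T, E) = 0 (r(T, E) = 6*0 = 0)
r(-57, 181)/(3785 - 2013) = 0/(3785 - 2013) = 0/1772 = 0*(1/1772) = 0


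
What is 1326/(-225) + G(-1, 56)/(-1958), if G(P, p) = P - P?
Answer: -442/75 ≈ -5.8933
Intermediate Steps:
G(P, p) = 0
1326/(-225) + G(-1, 56)/(-1958) = 1326/(-225) + 0/(-1958) = 1326*(-1/225) + 0*(-1/1958) = -442/75 + 0 = -442/75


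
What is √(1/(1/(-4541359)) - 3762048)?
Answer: I*√8303407 ≈ 2881.6*I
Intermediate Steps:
√(1/(1/(-4541359)) - 3762048) = √(1/(-1/4541359) - 3762048) = √(-4541359 - 3762048) = √(-8303407) = I*√8303407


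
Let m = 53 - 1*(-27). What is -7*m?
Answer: -560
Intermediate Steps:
m = 80 (m = 53 + 27 = 80)
-7*m = -7*80 = -560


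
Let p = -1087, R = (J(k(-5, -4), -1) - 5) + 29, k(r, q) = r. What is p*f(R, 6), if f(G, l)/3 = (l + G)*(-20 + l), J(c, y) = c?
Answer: 1141350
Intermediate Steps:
R = 19 (R = (-5 - 5) + 29 = -10 + 29 = 19)
f(G, l) = 3*(-20 + l)*(G + l) (f(G, l) = 3*((l + G)*(-20 + l)) = 3*((G + l)*(-20 + l)) = 3*((-20 + l)*(G + l)) = 3*(-20 + l)*(G + l))
p*f(R, 6) = -1087*(-60*19 - 60*6 + 3*6² + 3*19*6) = -1087*(-1140 - 360 + 3*36 + 342) = -1087*(-1140 - 360 + 108 + 342) = -1087*(-1050) = 1141350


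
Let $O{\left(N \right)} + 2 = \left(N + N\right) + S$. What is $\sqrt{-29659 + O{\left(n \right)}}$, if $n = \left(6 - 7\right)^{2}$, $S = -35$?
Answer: $7 i \sqrt{606} \approx 172.32 i$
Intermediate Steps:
$n = 1$ ($n = \left(-1\right)^{2} = 1$)
$O{\left(N \right)} = -37 + 2 N$ ($O{\left(N \right)} = -2 + \left(\left(N + N\right) - 35\right) = -2 + \left(2 N - 35\right) = -2 + \left(-35 + 2 N\right) = -37 + 2 N$)
$\sqrt{-29659 + O{\left(n \right)}} = \sqrt{-29659 + \left(-37 + 2 \cdot 1\right)} = \sqrt{-29659 + \left(-37 + 2\right)} = \sqrt{-29659 - 35} = \sqrt{-29694} = 7 i \sqrt{606}$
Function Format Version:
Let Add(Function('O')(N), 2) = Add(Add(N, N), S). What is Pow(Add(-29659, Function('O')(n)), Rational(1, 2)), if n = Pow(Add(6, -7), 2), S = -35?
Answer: Mul(7, I, Pow(606, Rational(1, 2))) ≈ Mul(172.32, I)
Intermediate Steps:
n = 1 (n = Pow(-1, 2) = 1)
Function('O')(N) = Add(-37, Mul(2, N)) (Function('O')(N) = Add(-2, Add(Add(N, N), -35)) = Add(-2, Add(Mul(2, N), -35)) = Add(-2, Add(-35, Mul(2, N))) = Add(-37, Mul(2, N)))
Pow(Add(-29659, Function('O')(n)), Rational(1, 2)) = Pow(Add(-29659, Add(-37, Mul(2, 1))), Rational(1, 2)) = Pow(Add(-29659, Add(-37, 2)), Rational(1, 2)) = Pow(Add(-29659, -35), Rational(1, 2)) = Pow(-29694, Rational(1, 2)) = Mul(7, I, Pow(606, Rational(1, 2)))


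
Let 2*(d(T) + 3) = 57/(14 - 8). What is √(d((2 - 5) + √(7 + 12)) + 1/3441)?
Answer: √82897131/6882 ≈ 1.3230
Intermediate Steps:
d(T) = 7/4 (d(T) = -3 + (57/(14 - 8))/2 = -3 + (57/6)/2 = -3 + (57*(⅙))/2 = -3 + (½)*(19/2) = -3 + 19/4 = 7/4)
√(d((2 - 5) + √(7 + 12)) + 1/3441) = √(7/4 + 1/3441) = √(24091/13764) = √82897131/6882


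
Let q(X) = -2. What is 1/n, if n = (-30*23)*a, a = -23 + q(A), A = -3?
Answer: 1/17250 ≈ 5.7971e-5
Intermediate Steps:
a = -25 (a = -23 - 2 = -25)
n = 17250 (n = -30*23*(-25) = -690*(-25) = 17250)
1/n = 1/17250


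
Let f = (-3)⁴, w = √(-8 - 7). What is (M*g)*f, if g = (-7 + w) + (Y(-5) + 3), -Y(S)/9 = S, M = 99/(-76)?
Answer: -328779/76 - 8019*I*√15/76 ≈ -4326.0 - 408.65*I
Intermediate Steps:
M = -99/76 (M = 99*(-1/76) = -99/76 ≈ -1.3026)
Y(S) = -9*S
w = I*√15 (w = √(-15) = I*√15 ≈ 3.873*I)
f = 81
g = 41 + I*√15 (g = (-7 + I*√15) + (-9*(-5) + 3) = (-7 + I*√15) + (45 + 3) = (-7 + I*√15) + 48 = 41 + I*√15 ≈ 41.0 + 3.873*I)
(M*g)*f = -99*(41 + I*√15)/76*81 = (-4059/76 - 99*I*√15/76)*81 = -328779/76 - 8019*I*√15/76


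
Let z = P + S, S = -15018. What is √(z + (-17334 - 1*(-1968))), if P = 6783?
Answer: I*√23601 ≈ 153.63*I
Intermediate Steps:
z = -8235 (z = 6783 - 15018 = -8235)
√(z + (-17334 - 1*(-1968))) = √(-8235 + (-17334 - 1*(-1968))) = √(-8235 + (-17334 + 1968)) = √(-8235 - 15366) = √(-23601) = I*√23601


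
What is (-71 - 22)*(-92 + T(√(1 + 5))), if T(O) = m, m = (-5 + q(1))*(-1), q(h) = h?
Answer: 8184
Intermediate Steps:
m = 4 (m = (-5 + 1)*(-1) = -4*(-1) = 4)
T(O) = 4
(-71 - 22)*(-92 + T(√(1 + 5))) = (-71 - 22)*(-92 + 4) = -93*(-88) = 8184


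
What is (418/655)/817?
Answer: 22/28165 ≈ 0.00078111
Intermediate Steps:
(418/655)/817 = (418*(1/655))*(1/817) = (418/655)*(1/817) = 22/28165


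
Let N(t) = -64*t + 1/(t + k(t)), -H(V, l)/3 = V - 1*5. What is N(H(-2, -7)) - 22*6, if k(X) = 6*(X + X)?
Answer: -402947/273 ≈ -1476.0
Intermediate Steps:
k(X) = 12*X (k(X) = 6*(2*X) = 12*X)
H(V, l) = 15 - 3*V (H(V, l) = -3*(V - 1*5) = -3*(V - 5) = -3*(-5 + V) = 15 - 3*V)
N(t) = -64*t + 1/(13*t) (N(t) = -64*t + 1/(t + 12*t) = -64*t + 1/(13*t))
N(H(-2, -7)) - 22*6 = (-64*(15 - 3*(-2)) + 1/(13*(15 - 3*(-2)))) - 22*6 = (-64*(15 + 6) + 1/(13*(15 + 6))) - 132 = (-64*21 + (1/13)/21) - 132 = (-1344 + (1/13)*(1/21)) - 132 = (-1344 + 1/273) - 132 = -366911/273 - 132 = -402947/273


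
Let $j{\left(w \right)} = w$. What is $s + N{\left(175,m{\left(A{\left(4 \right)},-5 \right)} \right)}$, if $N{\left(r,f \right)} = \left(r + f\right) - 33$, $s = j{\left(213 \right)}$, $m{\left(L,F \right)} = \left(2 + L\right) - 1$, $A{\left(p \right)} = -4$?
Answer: $352$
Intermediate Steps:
$m{\left(L,F \right)} = 1 + L$
$s = 213$
$N{\left(r,f \right)} = -33 + f + r$ ($N{\left(r,f \right)} = \left(f + r\right) - 33 = -33 + f + r$)
$s + N{\left(175,m{\left(A{\left(4 \right)},-5 \right)} \right)} = 213 + \left(-33 + \left(1 - 4\right) + 175\right) = 213 - -139 = 213 + 139 = 352$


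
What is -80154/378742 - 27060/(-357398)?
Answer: -4599530193/33840408329 ≈ -0.13592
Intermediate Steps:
-80154/378742 - 27060/(-357398) = -80154*1/378742 - 27060*(-1/357398) = -40077/189371 + 13530/178699 = -4599530193/33840408329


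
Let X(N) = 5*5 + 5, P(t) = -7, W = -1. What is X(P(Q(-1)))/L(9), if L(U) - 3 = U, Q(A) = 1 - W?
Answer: 5/2 ≈ 2.5000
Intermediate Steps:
Q(A) = 2 (Q(A) = 1 - 1*(-1) = 1 + 1 = 2)
L(U) = 3 + U
X(N) = 30 (X(N) = 25 + 5 = 30)
X(P(Q(-1)))/L(9) = 30/(3 + 9) = 30/12 = 30*(1/12) = 5/2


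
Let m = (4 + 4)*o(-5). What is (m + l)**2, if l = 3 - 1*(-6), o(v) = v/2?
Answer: 121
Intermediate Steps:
o(v) = v/2 (o(v) = v*(1/2) = v/2)
l = 9 (l = 3 + 6 = 9)
m = -20 (m = (4 + 4)*((1/2)*(-5)) = 8*(-5/2) = -20)
(m + l)**2 = (-20 + 9)**2 = (-11)**2 = 121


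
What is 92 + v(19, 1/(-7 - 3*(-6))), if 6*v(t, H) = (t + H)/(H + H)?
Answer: 219/2 ≈ 109.50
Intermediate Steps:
v(t, H) = (H + t)/(12*H) (v(t, H) = ((t + H)/(H + H))/6 = ((H + t)/((2*H)))/6 = ((H + t)*(1/(2*H)))/6 = ((H + t)/(2*H))/6 = (H + t)/(12*H))
92 + v(19, 1/(-7 - 3*(-6))) = 92 + (1/(-7 - 3*(-6)) + 19)/(12*(1/(-7 - 3*(-6)))) = 92 + (1/(-7 + 18) + 19)/(12*(1/(-7 + 18))) = 92 + (1/11 + 19)/(12*(1/11)) = 92 + (1/12)*11*(210/11) = 92 + 35/2 = 219/2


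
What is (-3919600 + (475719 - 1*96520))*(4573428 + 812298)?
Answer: -19067629716126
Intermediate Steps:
(-3919600 + (475719 - 1*96520))*(4573428 + 812298) = (-3919600 + (475719 - 96520))*5385726 = (-3919600 + 379199)*5385726 = -3540401*5385726 = -19067629716126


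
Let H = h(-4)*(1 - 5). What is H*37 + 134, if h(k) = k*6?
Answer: 3686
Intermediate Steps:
h(k) = 6*k
H = 96 (H = (6*(-4))*(1 - 5) = -24*(-4) = 96)
H*37 + 134 = 96*37 + 134 = 3552 + 134 = 3686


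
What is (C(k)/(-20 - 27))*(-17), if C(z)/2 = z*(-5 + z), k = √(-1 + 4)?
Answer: 102/47 - 170*√3/47 ≈ -4.0947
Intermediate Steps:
k = √3 ≈ 1.7320
C(z) = 2*z*(-5 + z) (C(z) = 2*(z*(-5 + z)) = 2*z*(-5 + z))
(C(k)/(-20 - 27))*(-17) = ((2*√3*(-5 + √3))/(-20 - 27))*(-17) = ((2*√3*(-5 + √3))/(-47))*(-17) = ((2*√3*(-5 + √3))*(-1/47))*(-17) = -2*√3*(-5 + √3)/47*(-17) = 34*√3*(-5 + √3)/47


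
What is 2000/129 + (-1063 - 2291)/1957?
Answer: 3481334/252453 ≈ 13.790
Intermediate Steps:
2000/129 + (-1063 - 2291)/1957 = 2000*(1/129) - 3354*1/1957 = 2000/129 - 3354/1957 = 3481334/252453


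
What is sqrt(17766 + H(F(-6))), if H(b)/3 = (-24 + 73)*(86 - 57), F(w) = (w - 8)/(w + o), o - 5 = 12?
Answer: sqrt(22029) ≈ 148.42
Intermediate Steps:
o = 17 (o = 5 + 12 = 17)
F(w) = (-8 + w)/(17 + w) (F(w) = (w - 8)/(w + 17) = (-8 + w)/(17 + w))
H(b) = 4263 (H(b) = 3*((-24 + 73)*(86 - 57)) = 3*(49*29) = 3*1421 = 4263)
sqrt(17766 + H(F(-6))) = sqrt(17766 + 4263) = sqrt(22029)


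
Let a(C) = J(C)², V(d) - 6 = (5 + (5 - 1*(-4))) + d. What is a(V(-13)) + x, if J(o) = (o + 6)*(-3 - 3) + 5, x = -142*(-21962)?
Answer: 3123933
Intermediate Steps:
V(d) = 20 + d (V(d) = 6 + ((5 + (5 - 1*(-4))) + d) = 6 + ((5 + (5 + 4)) + d) = 6 + ((5 + 9) + d) = 6 + (14 + d) = 20 + d)
x = 3118604
J(o) = -31 - 6*o (J(o) = (6 + o)*(-6) + 5 = (-36 - 6*o) + 5 = -31 - 6*o)
a(C) = (-31 - 6*C)²
a(V(-13)) + x = (31 + 6*(20 - 13))² + 3118604 = (31 + 6*7)² + 3118604 = (31 + 42)² + 3118604 = 73² + 3118604 = 5329 + 3118604 = 3123933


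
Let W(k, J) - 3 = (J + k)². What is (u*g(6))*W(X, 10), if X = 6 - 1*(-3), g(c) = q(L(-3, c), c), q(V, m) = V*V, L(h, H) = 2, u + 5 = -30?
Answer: -50960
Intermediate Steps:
u = -35 (u = -5 - 30 = -35)
q(V, m) = V²
g(c) = 4 (g(c) = 2² = 4)
X = 9 (X = 6 + 3 = 9)
W(k, J) = 3 + (J + k)²
(u*g(6))*W(X, 10) = (-35*4)*(3 + (10 + 9)²) = -140*(3 + 19²) = -140*(3 + 361) = -140*364 = -50960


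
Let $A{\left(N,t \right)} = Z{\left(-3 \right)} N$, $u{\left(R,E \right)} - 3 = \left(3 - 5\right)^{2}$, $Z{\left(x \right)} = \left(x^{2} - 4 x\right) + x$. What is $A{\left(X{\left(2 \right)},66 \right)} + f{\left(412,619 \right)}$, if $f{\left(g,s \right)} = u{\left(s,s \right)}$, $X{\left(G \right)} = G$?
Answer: $43$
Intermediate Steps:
$Z{\left(x \right)} = x^{2} - 3 x$
$u{\left(R,E \right)} = 7$ ($u{\left(R,E \right)} = 3 + \left(3 - 5\right)^{2} = 3 + \left(-2\right)^{2} = 3 + 4 = 7$)
$f{\left(g,s \right)} = 7$
$A{\left(N,t \right)} = 18 N$ ($A{\left(N,t \right)} = - 3 \left(-3 - 3\right) N = \left(-3\right) \left(-6\right) N = 18 N$)
$A{\left(X{\left(2 \right)},66 \right)} + f{\left(412,619 \right)} = 18 \cdot 2 + 7 = 36 + 7 = 43$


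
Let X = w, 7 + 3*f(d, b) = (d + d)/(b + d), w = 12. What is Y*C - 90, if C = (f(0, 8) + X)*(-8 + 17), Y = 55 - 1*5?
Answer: 4260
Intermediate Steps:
Y = 50 (Y = 55 - 5 = 50)
f(d, b) = -7/3 + 2*d/(3*(b + d)) (f(d, b) = -7/3 + ((d + d)/(b + d))/3 = -7/3 + ((2*d)/(b + d))/3 = -7/3 + (2*d/(b + d))/3 = -7/3 + 2*d/(3*(b + d)))
X = 12
C = 87 (C = ((-7*8 - 5*0)/(3*(8 + 0)) + 12)*(-8 + 17) = ((1/3)*(-56 + 0)/8 + 12)*9 = ((1/3)*(1/8)*(-56) + 12)*9 = (-7/3 + 12)*9 = (29/3)*9 = 87)
Y*C - 90 = 50*87 - 90 = 4350 - 90 = 4260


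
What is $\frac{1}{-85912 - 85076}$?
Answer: $- \frac{1}{170988} \approx -5.8484 \cdot 10^{-6}$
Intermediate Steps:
$\frac{1}{-85912 - 85076} = \frac{1}{-170988} = - \frac{1}{170988}$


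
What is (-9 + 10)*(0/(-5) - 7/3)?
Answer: -7/3 ≈ -2.3333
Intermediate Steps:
(-9 + 10)*(0/(-5) - 7/3) = 1*(0*(-1/5) - 7*1/3) = 1*(0 - 7/3) = 1*(-7/3) = -7/3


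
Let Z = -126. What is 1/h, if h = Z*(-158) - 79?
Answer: 1/19829 ≈ 5.0431e-5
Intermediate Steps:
h = 19829 (h = -126*(-158) - 79 = 19908 - 79 = 19829)
1/h = 1/19829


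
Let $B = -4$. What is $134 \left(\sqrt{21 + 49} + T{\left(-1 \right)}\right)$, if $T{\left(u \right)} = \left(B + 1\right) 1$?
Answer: $-402 + 134 \sqrt{70} \approx 719.12$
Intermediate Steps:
$T{\left(u \right)} = -3$ ($T{\left(u \right)} = \left(-4 + 1\right) 1 = \left(-3\right) 1 = -3$)
$134 \left(\sqrt{21 + 49} + T{\left(-1 \right)}\right) = 134 \left(\sqrt{21 + 49} - 3\right) = 134 \left(\sqrt{70} - 3\right) = 134 \left(-3 + \sqrt{70}\right) = -402 + 134 \sqrt{70}$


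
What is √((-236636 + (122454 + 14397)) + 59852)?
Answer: 9*I*√493 ≈ 199.83*I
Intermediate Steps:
√((-236636 + (122454 + 14397)) + 59852) = √((-236636 + 136851) + 59852) = √(-99785 + 59852) = √(-39933) = 9*I*√493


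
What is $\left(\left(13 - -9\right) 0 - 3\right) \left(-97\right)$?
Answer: $291$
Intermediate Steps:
$\left(\left(13 - -9\right) 0 - 3\right) \left(-97\right) = \left(\left(13 + 9\right) 0 - 3\right) \left(-97\right) = \left(22 \cdot 0 - 3\right) \left(-97\right) = \left(0 - 3\right) \left(-97\right) = \left(-3\right) \left(-97\right) = 291$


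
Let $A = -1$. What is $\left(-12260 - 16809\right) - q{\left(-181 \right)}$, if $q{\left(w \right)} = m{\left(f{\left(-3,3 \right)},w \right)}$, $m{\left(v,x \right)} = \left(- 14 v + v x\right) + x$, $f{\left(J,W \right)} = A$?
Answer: $-29083$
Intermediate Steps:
$f{\left(J,W \right)} = -1$
$m{\left(v,x \right)} = x - 14 v + v x$
$q{\left(w \right)} = 14$ ($q{\left(w \right)} = w - -14 - w = w + 14 - w = 14$)
$\left(-12260 - 16809\right) - q{\left(-181 \right)} = \left(-12260 - 16809\right) - 14 = -29069 - 14 = -29083$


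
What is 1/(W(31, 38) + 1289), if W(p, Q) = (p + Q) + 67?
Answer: 1/1425 ≈ 0.00070175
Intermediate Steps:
W(p, Q) = 67 + Q + p (W(p, Q) = (Q + p) + 67 = 67 + Q + p)
1/(W(31, 38) + 1289) = 1/((67 + 38 + 31) + 1289) = 1/(136 + 1289) = 1/1425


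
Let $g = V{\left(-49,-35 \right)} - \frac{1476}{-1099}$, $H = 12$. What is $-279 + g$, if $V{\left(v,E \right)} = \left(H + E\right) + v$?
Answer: $- \frac{384273}{1099} \approx -349.66$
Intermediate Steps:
$V{\left(v,E \right)} = 12 + E + v$ ($V{\left(v,E \right)} = \left(12 + E\right) + v = 12 + E + v$)
$g = - \frac{77652}{1099}$ ($g = \left(12 - 35 - 49\right) - \frac{1476}{-1099} = -72 - - \frac{1476}{1099} = -72 + \frac{1476}{1099} = - \frac{77652}{1099} \approx -70.657$)
$-279 + g = -279 - \frac{77652}{1099} = - \frac{384273}{1099}$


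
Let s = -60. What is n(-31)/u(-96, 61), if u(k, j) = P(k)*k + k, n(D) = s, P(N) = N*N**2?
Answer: -1/1415576 ≈ -7.0643e-7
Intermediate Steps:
P(N) = N**3
n(D) = -60
u(k, j) = k + k**4 (u(k, j) = k**3*k + k = k**4 + k = k + k**4)
n(-31)/u(-96, 61) = -60/(-96 + (-96)**4) = -60/(-96 + 84934656) = -60/84934560 = -60*1/84934560 = -1/1415576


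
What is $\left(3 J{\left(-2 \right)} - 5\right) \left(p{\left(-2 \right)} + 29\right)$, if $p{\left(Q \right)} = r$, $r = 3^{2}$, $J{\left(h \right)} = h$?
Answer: $-418$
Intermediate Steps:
$r = 9$
$p{\left(Q \right)} = 9$
$\left(3 J{\left(-2 \right)} - 5\right) \left(p{\left(-2 \right)} + 29\right) = \left(3 \left(-2\right) - 5\right) \left(9 + 29\right) = \left(-6 - 5\right) 38 = \left(-11\right) 38 = -418$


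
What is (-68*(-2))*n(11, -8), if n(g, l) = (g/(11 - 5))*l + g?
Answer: -1496/3 ≈ -498.67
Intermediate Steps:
n(g, l) = g + g*l/6 (n(g, l) = (g/6)*l + g = g*l/6 + g = g + g*l/6)
(-68*(-2))*n(11, -8) = (-68*(-2))*((⅙)*11*(6 - 8)) = 136*((⅙)*11*(-2)) = 136*(-11/3) = -1496/3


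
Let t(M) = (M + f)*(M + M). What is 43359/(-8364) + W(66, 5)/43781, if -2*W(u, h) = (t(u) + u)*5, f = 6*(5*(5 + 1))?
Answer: -859556653/122061428 ≈ -7.0420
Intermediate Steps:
f = 180 (f = 6*(5*6) = 6*30 = 180)
t(M) = 2*M*(180 + M) (t(M) = (M + 180)*(M + M) = (180 + M)*(2*M) = 2*M*(180 + M))
W(u, h) = -5*u/2 - 5*u*(180 + u) (W(u, h) = -(2*u*(180 + u) + u)*5/2 = -(u + 2*u*(180 + u))*5/2 = -(5*u + 10*u*(180 + u))/2 = -5*u/2 - 5*u*(180 + u))
43359/(-8364) + W(66, 5)/43781 = 43359/(-8364) + ((5/2)*66*(-361 - 2*66))/43781 = 43359*(-1/8364) + ((5/2)*66*(-361 - 132))*(1/43781) = -14453/2788 + ((5/2)*66*(-493))*(1/43781) = -14453/2788 - 81345*1/43781 = -14453/2788 - 81345/43781 = -859556653/122061428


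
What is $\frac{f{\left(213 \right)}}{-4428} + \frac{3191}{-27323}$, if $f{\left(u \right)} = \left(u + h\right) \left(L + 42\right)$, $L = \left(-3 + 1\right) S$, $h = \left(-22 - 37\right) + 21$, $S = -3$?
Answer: $- \frac{20303579}{10082187} \approx -2.0138$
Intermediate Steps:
$h = -38$ ($h = -59 + 21 = -38$)
$L = 6$ ($L = \left(-3 + 1\right) \left(-3\right) = \left(-2\right) \left(-3\right) = 6$)
$f{\left(u \right)} = -1824 + 48 u$ ($f{\left(u \right)} = \left(u - 38\right) \left(6 + 42\right) = \left(-38 + u\right) 48 = -1824 + 48 u$)
$\frac{f{\left(213 \right)}}{-4428} + \frac{3191}{-27323} = \frac{-1824 + 48 \cdot 213}{-4428} + \frac{3191}{-27323} = \left(-1824 + 10224\right) \left(- \frac{1}{4428}\right) + 3191 \left(- \frac{1}{27323}\right) = 8400 \left(- \frac{1}{4428}\right) - \frac{3191}{27323} = - \frac{700}{369} - \frac{3191}{27323} = - \frac{20303579}{10082187}$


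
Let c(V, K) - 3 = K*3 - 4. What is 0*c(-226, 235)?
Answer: 0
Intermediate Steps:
c(V, K) = -1 + 3*K (c(V, K) = 3 + (K*3 - 4) = 3 + (3*K - 4) = 3 + (-4 + 3*K) = -1 + 3*K)
0*c(-226, 235) = 0*(-1 + 3*235) = 0*(-1 + 705) = 0*704 = 0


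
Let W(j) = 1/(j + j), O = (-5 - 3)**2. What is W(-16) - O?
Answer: -2049/32 ≈ -64.031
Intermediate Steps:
O = 64 (O = (-8)**2 = 64)
W(j) = 1/(2*j)
W(-16) - O = (1/2)/(-16) - 1*64 = (1/2)*(-1/16) - 64 = -1/32 - 64 = -2049/32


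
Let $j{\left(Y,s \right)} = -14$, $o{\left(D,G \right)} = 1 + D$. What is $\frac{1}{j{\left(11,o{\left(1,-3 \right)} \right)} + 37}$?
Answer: $\frac{1}{23} \approx 0.043478$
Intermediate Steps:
$\frac{1}{j{\left(11,o{\left(1,-3 \right)} \right)} + 37} = \frac{1}{-14 + 37} = \frac{1}{23}$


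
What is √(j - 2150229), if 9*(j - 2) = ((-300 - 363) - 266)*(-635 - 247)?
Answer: I*√2059185 ≈ 1435.0*I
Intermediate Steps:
j = 91044 (j = 2 + (((-300 - 363) - 266)*(-635 - 247))/9 = 2 + ((-663 - 266)*(-882))/9 = 2 + (-929*(-882))/9 = 2 + (⅑)*819378 = 2 + 91042 = 91044)
√(j - 2150229) = √(91044 - 2150229) = √(-2059185) = I*√2059185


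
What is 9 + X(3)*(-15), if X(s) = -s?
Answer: 54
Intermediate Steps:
9 + X(3)*(-15) = 9 - 1*3*(-15) = 9 - 3*(-15) = 9 + 45 = 54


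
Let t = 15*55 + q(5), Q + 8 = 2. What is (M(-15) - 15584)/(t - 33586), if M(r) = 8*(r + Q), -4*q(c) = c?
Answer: 63008/131049 ≈ 0.48080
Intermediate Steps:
Q = -6 (Q = -8 + 2 = -6)
q(c) = -c/4
M(r) = -48 + 8*r (M(r) = 8*(r - 6) = 8*(-6 + r) = -48 + 8*r)
t = 3295/4 (t = 15*55 - 1/4*5 = 825 - 5/4 = 3295/4 ≈ 823.75)
(M(-15) - 15584)/(t - 33586) = ((-48 + 8*(-15)) - 15584)/(3295/4 - 33586) = ((-48 - 120) - 15584)/(-131049/4) = (-168 - 15584)*(-4/131049) = -15752*(-4/131049) = 63008/131049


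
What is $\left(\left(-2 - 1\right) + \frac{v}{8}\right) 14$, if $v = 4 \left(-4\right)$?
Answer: $-70$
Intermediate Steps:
$v = -16$
$\left(\left(-2 - 1\right) + \frac{v}{8}\right) 14 = \left(\left(-2 - 1\right) - \frac{16}{8}\right) 14 = \left(-3 - 2\right) 14 = \left(-5\right) 14 = -70$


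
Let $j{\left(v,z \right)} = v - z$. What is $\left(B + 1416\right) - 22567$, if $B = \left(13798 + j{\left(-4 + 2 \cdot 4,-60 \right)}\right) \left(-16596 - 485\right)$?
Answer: $-236797973$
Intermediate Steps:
$B = -236776822$ ($B = \left(13798 + \left(\left(-4 + 2 \cdot 4\right) - -60\right)\right) \left(-16596 - 485\right) = \left(13798 + \left(\left(-4 + 8\right) + 60\right)\right) \left(-17081\right) = \left(13798 + \left(4 + 60\right)\right) \left(-17081\right) = \left(13798 + 64\right) \left(-17081\right) = 13862 \left(-17081\right) = -236776822$)
$\left(B + 1416\right) - 22567 = \left(-236776822 + 1416\right) - 22567 = -236775406 - 22567 = -236797973$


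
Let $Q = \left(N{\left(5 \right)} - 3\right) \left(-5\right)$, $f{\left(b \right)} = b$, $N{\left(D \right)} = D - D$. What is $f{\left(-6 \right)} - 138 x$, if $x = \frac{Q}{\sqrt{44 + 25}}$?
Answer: $-6 - 30 \sqrt{69} \approx -255.2$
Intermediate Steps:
$N{\left(D \right)} = 0$
$Q = 15$ ($Q = \left(0 - 3\right) \left(-5\right) = \left(-3\right) \left(-5\right) = 15$)
$x = \frac{5 \sqrt{69}}{23}$ ($x = \frac{15}{\sqrt{44 + 25}} = \frac{15}{\sqrt{69}} = 15 \frac{\sqrt{69}}{69} = \frac{5 \sqrt{69}}{23} \approx 1.8058$)
$f{\left(-6 \right)} - 138 x = -6 - 138 \frac{5 \sqrt{69}}{23} = -6 - 30 \sqrt{69}$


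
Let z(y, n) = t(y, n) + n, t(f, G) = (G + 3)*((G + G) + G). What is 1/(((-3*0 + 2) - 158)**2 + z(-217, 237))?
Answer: 1/195213 ≈ 5.1226e-6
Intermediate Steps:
t(f, G) = 3*G*(3 + G) (t(f, G) = (3 + G)*(2*G + G) = (3 + G)*(3*G) = 3*G*(3 + G))
z(y, n) = n + 3*n*(3 + n) (z(y, n) = 3*n*(3 + n) + n = n + 3*n*(3 + n))
1/(((-3*0 + 2) - 158)**2 + z(-217, 237)) = 1/(((-3*0 + 2) - 158)**2 + 237*(10 + 3*237)) = 1/(((0 + 2) - 158)**2 + 237*(10 + 711)) = 1/((2 - 158)**2 + 237*721) = 1/((-156)**2 + 170877) = 1/(24336 + 170877) = 1/195213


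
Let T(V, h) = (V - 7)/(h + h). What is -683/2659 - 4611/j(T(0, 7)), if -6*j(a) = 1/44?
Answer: 3236810653/2659 ≈ 1.2173e+6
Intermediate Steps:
T(V, h) = (-7 + V)/(2*h) (T(V, h) = (-7 + V)/((2*h)) = (-7 + V)*(1/(2*h)) = (-7 + V)/(2*h))
j(a) = -1/264 (j(a) = -⅙/44 = -⅙*1/44 = -1/264)
-683/2659 - 4611/j(T(0, 7)) = -683/2659 - 4611/(-1/264) = -683*1/2659 - 4611*(-264) = -683/2659 + 1217304 = 3236810653/2659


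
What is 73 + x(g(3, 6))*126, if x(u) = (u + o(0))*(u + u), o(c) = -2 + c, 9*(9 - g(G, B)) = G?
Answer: 14633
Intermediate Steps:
g(G, B) = 9 - G/9
x(u) = 2*u*(-2 + u) (x(u) = (u + (-2 + 0))*(u + u) = (u - 2)*(2*u) = (-2 + u)*(2*u) = 2*u*(-2 + u))
73 + x(g(3, 6))*126 = 73 + (2*(9 - ⅑*3)*(-2 + (9 - ⅑*3)))*126 = 73 + (2*(9 - ⅓)*(-2 + (9 - ⅓)))*126 = 73 + (2*(26/3)*(-2 + 26/3))*126 = 73 + (2*(26/3)*(20/3))*126 = 73 + (1040/9)*126 = 73 + 14560 = 14633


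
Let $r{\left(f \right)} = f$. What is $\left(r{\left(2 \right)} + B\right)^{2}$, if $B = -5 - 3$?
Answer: $36$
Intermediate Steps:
$B = -8$ ($B = -5 - 3 = -8$)
$\left(r{\left(2 \right)} + B\right)^{2} = \left(2 - 8\right)^{2} = \left(-6\right)^{2} = 36$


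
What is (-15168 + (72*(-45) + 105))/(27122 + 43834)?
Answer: -6101/23652 ≈ -0.25795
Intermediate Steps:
(-15168 + (72*(-45) + 105))/(27122 + 43834) = (-15168 + (-3240 + 105))/70956 = (-15168 - 3135)*(1/70956) = -18303*1/70956 = -6101/23652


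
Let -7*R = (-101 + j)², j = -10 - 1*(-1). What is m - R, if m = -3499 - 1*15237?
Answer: -119052/7 ≈ -17007.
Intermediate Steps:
j = -9 (j = -10 + 1 = -9)
m = -18736 (m = -3499 - 15237 = -18736)
R = -12100/7 (R = -(-101 - 9)²/7 = -⅐*(-110)² = -⅐*12100 = -12100/7 ≈ -1728.6)
m - R = -18736 - 1*(-12100/7) = -18736 + 12100/7 = -119052/7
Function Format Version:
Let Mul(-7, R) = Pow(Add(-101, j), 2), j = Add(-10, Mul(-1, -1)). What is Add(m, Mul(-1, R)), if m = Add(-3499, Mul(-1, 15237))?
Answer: Rational(-119052, 7) ≈ -17007.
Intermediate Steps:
j = -9 (j = Add(-10, 1) = -9)
m = -18736 (m = Add(-3499, -15237) = -18736)
R = Rational(-12100, 7) (R = Mul(Rational(-1, 7), Pow(Add(-101, -9), 2)) = Mul(Rational(-1, 7), Pow(-110, 2)) = Mul(Rational(-1, 7), 12100) = Rational(-12100, 7) ≈ -1728.6)
Add(m, Mul(-1, R)) = Add(-18736, Mul(-1, Rational(-12100, 7))) = Add(-18736, Rational(12100, 7)) = Rational(-119052, 7)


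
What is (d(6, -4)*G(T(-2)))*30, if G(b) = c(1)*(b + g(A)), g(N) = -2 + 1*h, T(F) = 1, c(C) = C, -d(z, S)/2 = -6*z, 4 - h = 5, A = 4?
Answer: -4320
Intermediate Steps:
h = -1 (h = 4 - 1*5 = 4 - 5 = -1)
d(z, S) = 12*z (d(z, S) = -(-12)*z = 12*z)
g(N) = -3 (g(N) = -2 + 1*(-1) = -2 - 1 = -3)
G(b) = -3 + b (G(b) = 1*(b - 3) = 1*(-3 + b) = -3 + b)
(d(6, -4)*G(T(-2)))*30 = ((12*6)*(-3 + 1))*30 = (72*(-2))*30 = -144*30 = -4320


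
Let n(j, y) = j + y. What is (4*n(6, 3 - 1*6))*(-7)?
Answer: -84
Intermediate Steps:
(4*n(6, 3 - 1*6))*(-7) = (4*(6 + (3 - 1*6)))*(-7) = (4*(6 + (3 - 6)))*(-7) = (4*(6 - 3))*(-7) = (4*3)*(-7) = 12*(-7) = -84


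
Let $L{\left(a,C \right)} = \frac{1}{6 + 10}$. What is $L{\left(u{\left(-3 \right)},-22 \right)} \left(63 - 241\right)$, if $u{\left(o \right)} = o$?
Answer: $- \frac{89}{8} \approx -11.125$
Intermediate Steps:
$L{\left(a,C \right)} = \frac{1}{16}$
$L{\left(u{\left(-3 \right)},-22 \right)} \left(63 - 241\right) = \frac{63 - 241}{16} = \frac{1}{16} \left(-178\right) = - \frac{89}{8}$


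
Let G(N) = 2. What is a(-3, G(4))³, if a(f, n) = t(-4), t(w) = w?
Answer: -64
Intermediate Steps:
a(f, n) = -4
a(-3, G(4))³ = (-4)³ = -64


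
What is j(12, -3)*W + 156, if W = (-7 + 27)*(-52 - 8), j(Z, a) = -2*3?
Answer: 7356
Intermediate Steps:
j(Z, a) = -6
W = -1200 (W = 20*(-60) = -1200)
j(12, -3)*W + 156 = -6*(-1200) + 156 = 7200 + 156 = 7356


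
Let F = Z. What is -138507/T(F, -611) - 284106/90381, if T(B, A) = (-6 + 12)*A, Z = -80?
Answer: 27132077/783302 ≈ 34.638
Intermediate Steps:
F = -80
T(B, A) = 6*A
-138507/T(F, -611) - 284106/90381 = -138507/(6*(-611)) - 284106/90381 = -138507/(-3666) - 284106*1/90381 = -138507*(-1/3666) - 94702/30127 = 46169/1222 - 94702/30127 = 27132077/783302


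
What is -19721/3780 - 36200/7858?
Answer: -145901809/14851620 ≈ -9.8240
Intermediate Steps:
-19721/3780 - 36200/7858 = -19721*1/3780 - 36200*1/7858 = -19721/3780 - 18100/3929 = -145901809/14851620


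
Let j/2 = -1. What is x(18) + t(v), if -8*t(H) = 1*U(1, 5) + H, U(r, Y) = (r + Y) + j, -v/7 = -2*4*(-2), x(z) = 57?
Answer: 141/2 ≈ 70.500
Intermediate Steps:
j = -2 (j = 2*(-1) = -2)
v = -112 (v = -7*(-2*4)*(-2) = -(-56)*(-2) = -7*16 = -112)
U(r, Y) = -2 + Y + r (U(r, Y) = (r + Y) - 2 = (Y + r) - 2 = -2 + Y + r)
t(H) = -½ - H/8 (t(H) = -(1*(-2 + 5 + 1) + H)/8 = -(1*4 + H)/8 = -(4 + H)/8 = -½ - H/8)
x(18) + t(v) = 57 + (-½ - ⅛*(-112)) = 57 + (-½ + 14) = 57 + 27/2 = 141/2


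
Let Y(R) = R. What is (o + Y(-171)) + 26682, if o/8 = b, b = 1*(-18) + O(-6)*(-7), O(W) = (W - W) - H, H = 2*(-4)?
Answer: 25919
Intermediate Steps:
H = -8
O(W) = 8 (O(W) = (W - W) - 1*(-8) = 0 + 8 = 8)
b = -74 (b = 1*(-18) + 8*(-7) = -18 - 56 = -74)
o = -592 (o = 8*(-74) = -592)
(o + Y(-171)) + 26682 = (-592 - 171) + 26682 = -763 + 26682 = 25919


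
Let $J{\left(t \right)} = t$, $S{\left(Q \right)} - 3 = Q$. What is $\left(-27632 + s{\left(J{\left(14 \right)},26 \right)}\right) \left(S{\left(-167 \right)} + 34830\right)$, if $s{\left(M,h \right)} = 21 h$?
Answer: $-938963276$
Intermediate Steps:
$S{\left(Q \right)} = 3 + Q$
$\left(-27632 + s{\left(J{\left(14 \right)},26 \right)}\right) \left(S{\left(-167 \right)} + 34830\right) = \left(-27632 + 21 \cdot 26\right) \left(\left(3 - 167\right) + 34830\right) = \left(-27632 + 546\right) \left(-164 + 34830\right) = \left(-27086\right) 34666 = -938963276$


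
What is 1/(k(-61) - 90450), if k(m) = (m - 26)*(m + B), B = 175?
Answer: -1/100368 ≈ -9.9633e-6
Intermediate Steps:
k(m) = (-26 + m)*(175 + m) (k(m) = (m - 26)*(m + 175) = (-26 + m)*(175 + m))
1/(k(-61) - 90450) = 1/((-4550 + (-61)² + 149*(-61)) - 90450) = 1/((-4550 + 3721 - 9089) - 90450) = 1/(-9918 - 90450) = 1/(-100368) = -1/100368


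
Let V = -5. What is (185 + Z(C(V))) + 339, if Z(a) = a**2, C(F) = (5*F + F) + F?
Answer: 1749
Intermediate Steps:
C(F) = 7*F (C(F) = 6*F + F = 7*F)
(185 + Z(C(V))) + 339 = (185 + (7*(-5))**2) + 339 = (185 + (-35)**2) + 339 = (185 + 1225) + 339 = 1410 + 339 = 1749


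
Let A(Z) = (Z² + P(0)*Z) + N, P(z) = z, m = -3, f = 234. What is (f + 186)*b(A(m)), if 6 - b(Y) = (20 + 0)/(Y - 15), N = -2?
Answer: 3570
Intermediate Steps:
A(Z) = -2 + Z² (A(Z) = (Z² + 0*Z) - 2 = (Z² + 0) - 2 = Z² - 2 = -2 + Z²)
b(Y) = 6 - 20/(-15 + Y) (b(Y) = 6 - (20 + 0)/(Y - 15) = 6 - 20/(-15 + Y))
(f + 186)*b(A(m)) = (234 + 186)*(2*(-55 + 3*(-2 + (-3)²))/(-15 + (-2 + (-3)²))) = 420*(2*(-55 + 3*(-2 + 9))/(-15 + (-2 + 9))) = 420*(2*(-55 + 3*7)/(-15 + 7)) = 420*(2*(-55 + 21)/(-8)) = 420*(2*(-⅛)*(-34)) = 420*(17/2) = 3570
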